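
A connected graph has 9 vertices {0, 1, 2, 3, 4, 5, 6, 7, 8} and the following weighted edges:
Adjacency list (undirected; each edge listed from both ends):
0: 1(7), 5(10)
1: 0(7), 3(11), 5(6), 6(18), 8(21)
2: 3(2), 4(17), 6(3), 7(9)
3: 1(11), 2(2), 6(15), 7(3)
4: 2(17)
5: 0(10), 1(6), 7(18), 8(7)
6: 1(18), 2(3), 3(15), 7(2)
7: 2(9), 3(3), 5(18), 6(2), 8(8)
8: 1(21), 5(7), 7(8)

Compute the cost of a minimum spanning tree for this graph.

52

Sort edges by weight, then run Kruskal:
2–3 (2): add — endpoints in different components.
6–7 (2): add — endpoints in different components.
2–6 (3): add — endpoints in different components.
3–7 (3): skip — 3 and 7 already connected.
1–5 (6): add — endpoints in different components.
0–1 (7): add — endpoints in different components.
5–8 (7): add — endpoints in different components.
7–8 (8): add — endpoints in different components.
2–7 (9): skip — 2 and 7 already connected.
0–5 (10): skip — 0 and 5 already connected.
1–3 (11): skip — 1 and 3 already connected.
3–6 (15): skip — 3 and 6 already connected.
2–4 (17): add — endpoints in different components.
MST edges: 2–3, 6–7, 2–6, 1–5, 0–1, 5–8, 7–8, 2–4; total weight 2+2+3+6+7+7+8+17 = 52.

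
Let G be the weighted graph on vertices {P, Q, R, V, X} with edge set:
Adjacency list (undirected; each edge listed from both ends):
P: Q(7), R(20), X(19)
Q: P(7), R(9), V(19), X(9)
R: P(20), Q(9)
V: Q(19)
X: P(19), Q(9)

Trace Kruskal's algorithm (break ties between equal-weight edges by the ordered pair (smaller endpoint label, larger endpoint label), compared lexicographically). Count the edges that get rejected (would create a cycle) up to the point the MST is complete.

Kruskal's algorithm — process edges by increasing weight (ties by edge label):
P-Q (7): add. Components now {X} {R} {P,Q} {V}
Q-R (9): add. Components now {X} {P,Q,R} {V}
Q-X (9): add. Components now {P,Q,R,X} {V}
P-X (19): skip — X and P already connected.
Q-V (19): add. Components now {P,Q,R,V,X}
Edges rejected before the tree was complete: 1.

1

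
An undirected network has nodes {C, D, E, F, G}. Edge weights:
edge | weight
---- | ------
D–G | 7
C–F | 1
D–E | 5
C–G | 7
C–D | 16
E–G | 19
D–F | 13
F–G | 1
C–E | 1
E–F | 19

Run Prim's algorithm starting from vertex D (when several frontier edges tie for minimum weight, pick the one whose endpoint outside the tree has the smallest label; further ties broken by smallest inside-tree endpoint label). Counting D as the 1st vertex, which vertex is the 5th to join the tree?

Prim's algorithm from D:
Step 1: frontier [D–E 5, D–G 7, D–F 13, C–D 16] → take D–E (5); add E.
Step 2: frontier [D–G 7, D–F 13, C–D 16, C–E 1, E–F 19, E–G 19] → take C–E (1); add C.
Step 3: frontier [C–F 1, C–G 7, D–G 7, D–F 13, E–F 19, E–G 19] → take C–F (1); add F.
Step 4: frontier [C–G 7, D–G 7, E–G 19, F–G 1] → take F–G (1); add G.
Vertex order: D, E, C, F, G. The 5th vertex is G.

G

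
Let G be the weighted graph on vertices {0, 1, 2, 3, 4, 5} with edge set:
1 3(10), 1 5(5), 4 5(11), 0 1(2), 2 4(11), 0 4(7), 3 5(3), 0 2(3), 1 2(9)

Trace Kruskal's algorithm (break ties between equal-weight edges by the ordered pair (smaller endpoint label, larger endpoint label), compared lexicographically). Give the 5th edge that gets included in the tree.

0-4

Kruskal's algorithm — process edges by increasing weight (ties by edge label):
0 1 (2): add. Components now {0,1} {2} {3} {4} {5}
0 2 (3): add. Components now {0,1,2} {3} {4} {5}
3 5 (3): add. Components now {0,1,2} {3,5} {4}
1 5 (5): add. Components now {0,1,2,3,5} {4}
0 4 (7): add. Components now {0,1,2,3,4,5}
The 5th edge added is 0 4.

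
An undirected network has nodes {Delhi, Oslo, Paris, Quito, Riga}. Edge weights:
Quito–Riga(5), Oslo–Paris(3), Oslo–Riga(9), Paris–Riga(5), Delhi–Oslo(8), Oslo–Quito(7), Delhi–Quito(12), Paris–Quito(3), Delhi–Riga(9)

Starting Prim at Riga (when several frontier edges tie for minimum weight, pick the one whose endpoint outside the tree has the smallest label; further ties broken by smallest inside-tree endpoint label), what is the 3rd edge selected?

Paris-Quito

Prim's algorithm from Riga:
Step 1: cheapest edge leaving the tree is Paris–Riga (5); add Paris.
Step 2: cheapest edge leaving the tree is Oslo–Paris (3); add Oslo.
Step 3: cheapest edge leaving the tree is Paris–Quito (3); add Quito.
Step 4: cheapest edge leaving the tree is Delhi–Oslo (8); add Delhi.
The 3rd edge added is Paris–Quito.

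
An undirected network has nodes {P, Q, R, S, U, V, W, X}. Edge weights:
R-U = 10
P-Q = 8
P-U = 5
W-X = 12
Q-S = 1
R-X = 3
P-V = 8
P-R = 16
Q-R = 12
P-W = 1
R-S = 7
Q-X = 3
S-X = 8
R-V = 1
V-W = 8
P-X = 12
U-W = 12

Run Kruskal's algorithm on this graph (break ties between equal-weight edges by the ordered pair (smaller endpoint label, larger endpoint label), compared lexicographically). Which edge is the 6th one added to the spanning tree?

Kruskal's algorithm — process edges by increasing weight (ties by edge label):
P-W (1): add — endpoints in different components.
Q-S (1): add — endpoints in different components.
R-V (1): add — endpoints in different components.
Q-X (3): add — endpoints in different components.
R-X (3): add — endpoints in different components.
P-U (5): add — endpoints in different components.
R-S (7): skip — S and R already connected.
P-Q (8): add — endpoints in different components.
The 6th edge added is P-U.

P-U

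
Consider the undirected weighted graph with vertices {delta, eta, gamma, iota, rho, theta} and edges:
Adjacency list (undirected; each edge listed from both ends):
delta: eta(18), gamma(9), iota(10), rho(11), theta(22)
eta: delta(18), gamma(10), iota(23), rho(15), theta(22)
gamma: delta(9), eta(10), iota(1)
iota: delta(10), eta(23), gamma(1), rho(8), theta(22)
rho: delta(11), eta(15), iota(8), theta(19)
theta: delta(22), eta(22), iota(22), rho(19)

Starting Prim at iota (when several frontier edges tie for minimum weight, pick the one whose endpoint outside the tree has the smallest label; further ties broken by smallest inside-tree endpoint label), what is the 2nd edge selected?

iota-rho

Prim's algorithm from iota:
Step 1: frontier [gamma–iota 1, iota–rho 8, delta–iota 10, iota–theta 22, eta–iota 23] → take gamma–iota (1); add gamma.
Step 2: frontier [delta–gamma 9, eta–gamma 10, iota–rho 8, delta–iota 10, iota–theta 22, eta–iota 23] → take iota–rho (8); add rho.
Step 3: frontier [delta–gamma 9, eta–gamma 10, delta–iota 10, iota–theta 22, eta–iota 23, delta–rho 11, eta–rho 15, rho–theta 19] → take delta–gamma (9); add delta.
Step 4: frontier [delta–eta 18, delta–theta 22, eta–gamma 10, iota–theta 22, eta–iota 23, eta–rho 15, rho–theta 19] → take eta–gamma (10); add eta.
Step 5: frontier [delta–theta 22, eta–theta 22, iota–theta 22, rho–theta 19] → take rho–theta (19); add theta.
The 2nd edge added is iota–rho.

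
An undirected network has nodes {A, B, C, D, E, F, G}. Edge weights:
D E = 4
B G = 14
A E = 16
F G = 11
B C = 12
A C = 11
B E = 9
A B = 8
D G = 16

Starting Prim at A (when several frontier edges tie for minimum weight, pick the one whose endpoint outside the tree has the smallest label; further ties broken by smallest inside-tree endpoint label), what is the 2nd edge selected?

Prim, starting at A.
Step 1: frontier [A B 8, A C 11, A E 16] → take A B (8); add B.
Step 2: frontier [A C 11, A E 16, B E 9, B C 12, B G 14] → take B E (9); add E.
Step 3: frontier [A C 11, B C 12, B G 14, D E 4] → take D E (4); add D.
Step 4: frontier [A C 11, B C 12, B G 14, D G 16] → take A C (11); add C.
Step 5: frontier [B G 14, D G 16] → take B G (14); add G.
Step 6: frontier [F G 11] → take F G (11); add F.
The 2nd edge added is B E.

B-E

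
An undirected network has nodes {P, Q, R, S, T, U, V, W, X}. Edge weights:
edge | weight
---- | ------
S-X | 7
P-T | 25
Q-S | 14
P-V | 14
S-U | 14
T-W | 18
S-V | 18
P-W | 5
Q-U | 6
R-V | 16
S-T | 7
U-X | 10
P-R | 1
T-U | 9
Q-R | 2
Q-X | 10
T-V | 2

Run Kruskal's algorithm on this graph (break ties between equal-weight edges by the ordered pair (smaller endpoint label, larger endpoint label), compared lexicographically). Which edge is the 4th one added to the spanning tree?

Kruskal's algorithm — process edges by increasing weight (ties by edge label):
P-R (1): add — endpoints in different components.
Q-R (2): add — endpoints in different components.
T-V (2): add — endpoints in different components.
P-W (5): add — endpoints in different components.
Q-U (6): add — endpoints in different components.
S-T (7): add — endpoints in different components.
S-X (7): add — endpoints in different components.
T-U (9): add — endpoints in different components.
The 4th edge added is P-W.

P-W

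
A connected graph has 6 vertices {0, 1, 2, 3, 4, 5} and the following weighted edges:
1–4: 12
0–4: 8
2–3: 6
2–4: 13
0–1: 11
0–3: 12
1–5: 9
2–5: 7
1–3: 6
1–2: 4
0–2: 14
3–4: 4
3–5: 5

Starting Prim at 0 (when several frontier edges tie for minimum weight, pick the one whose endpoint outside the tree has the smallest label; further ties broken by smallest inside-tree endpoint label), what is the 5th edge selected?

Prim's algorithm from 0:
Step 1: frontier [0–4 8, 0–1 11, 0–3 12, 0–2 14] → take 0–4 (8); add 4.
Step 2: frontier [0–1 11, 0–3 12, 0–2 14, 3–4 4, 1–4 12, 2–4 13] → take 3–4 (4); add 3.
Step 3: frontier [0–1 11, 0–2 14, 3–5 5, 1–3 6, 2–3 6, 1–4 12, 2–4 13] → take 3–5 (5); add 5.
Step 4: frontier [0–1 11, 0–2 14, 1–3 6, 2–3 6, 1–4 12, 2–4 13, 2–5 7, 1–5 9] → take 1–3 (6); add 1.
Step 5: frontier [0–2 14, 1–2 4, 2–3 6, 2–4 13, 2–5 7] → take 1–2 (4); add 2.
The 5th edge added is 1–2.

1-2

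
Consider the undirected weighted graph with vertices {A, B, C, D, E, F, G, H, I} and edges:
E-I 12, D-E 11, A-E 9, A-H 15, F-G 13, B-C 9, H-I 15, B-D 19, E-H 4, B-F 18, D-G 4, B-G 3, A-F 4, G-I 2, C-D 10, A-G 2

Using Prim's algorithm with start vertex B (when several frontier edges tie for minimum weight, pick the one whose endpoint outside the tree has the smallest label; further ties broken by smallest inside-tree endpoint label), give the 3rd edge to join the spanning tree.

Prim's algorithm from B:
Step 1: cheapest edge leaving the tree is B-G (3); add G.
Step 2: cheapest edge leaving the tree is A-G (2); add A.
Step 3: cheapest edge leaving the tree is G-I (2); add I.
Step 4: cheapest edge leaving the tree is D-G (4); add D.
Step 5: cheapest edge leaving the tree is A-F (4); add F.
Step 6: cheapest edge leaving the tree is B-C (9); add C.
Step 7: cheapest edge leaving the tree is A-E (9); add E.
Step 8: cheapest edge leaving the tree is E-H (4); add H.
The 3rd edge added is G-I.

G-I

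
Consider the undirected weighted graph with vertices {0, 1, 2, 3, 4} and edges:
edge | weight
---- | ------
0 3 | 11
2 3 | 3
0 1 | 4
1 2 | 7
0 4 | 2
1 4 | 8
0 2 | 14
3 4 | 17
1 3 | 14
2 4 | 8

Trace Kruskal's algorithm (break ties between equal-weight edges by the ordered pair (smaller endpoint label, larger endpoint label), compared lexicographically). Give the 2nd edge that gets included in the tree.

Kruskal's algorithm — process edges by increasing weight (ties by edge label):
0 4 (2): add — endpoints in different components.
2 3 (3): add — endpoints in different components.
0 1 (4): add — endpoints in different components.
1 2 (7): add — endpoints in different components.
The 2nd edge added is 2 3.

2-3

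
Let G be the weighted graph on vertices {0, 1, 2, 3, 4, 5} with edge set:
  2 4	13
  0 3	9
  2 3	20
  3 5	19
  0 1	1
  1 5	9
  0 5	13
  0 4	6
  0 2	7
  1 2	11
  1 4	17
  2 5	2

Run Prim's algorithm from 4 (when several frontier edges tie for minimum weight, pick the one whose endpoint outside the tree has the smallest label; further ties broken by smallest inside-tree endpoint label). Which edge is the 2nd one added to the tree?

0-1

Prim, starting at 4.
Step 1: frontier [0 4 6, 2 4 13, 1 4 17] → take 0 4 (6); add 0.
Step 2: frontier [0 1 1, 0 2 7, 0 3 9, 0 5 13, 2 4 13, 1 4 17] → take 0 1 (1); add 1.
Step 3: frontier [0 2 7, 0 3 9, 0 5 13, 1 5 9, 1 2 11, 2 4 13] → take 0 2 (7); add 2.
Step 4: frontier [0 3 9, 0 5 13, 1 5 9, 2 5 2, 2 3 20] → take 2 5 (2); add 5.
Step 5: frontier [0 3 9, 2 3 20, 3 5 19] → take 0 3 (9); add 3.
The 2nd edge added is 0 1.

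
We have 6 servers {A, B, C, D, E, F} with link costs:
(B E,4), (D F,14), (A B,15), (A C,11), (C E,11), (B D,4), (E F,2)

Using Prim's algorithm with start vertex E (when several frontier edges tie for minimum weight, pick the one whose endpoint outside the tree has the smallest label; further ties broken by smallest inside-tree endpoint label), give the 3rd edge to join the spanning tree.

B-D

Prim, starting at E.
Step 1: frontier [E F 2, B E 4, C E 11] → take E F (2); add F.
Step 2: frontier [B E 4, C E 11, D F 14] → take B E (4); add B.
Step 3: frontier [B D 4, A B 15, C E 11, D F 14] → take B D (4); add D.
Step 4: frontier [A B 15, C E 11] → take C E (11); add C.
Step 5: frontier [A B 15, A C 11] → take A C (11); add A.
The 3rd edge added is B D.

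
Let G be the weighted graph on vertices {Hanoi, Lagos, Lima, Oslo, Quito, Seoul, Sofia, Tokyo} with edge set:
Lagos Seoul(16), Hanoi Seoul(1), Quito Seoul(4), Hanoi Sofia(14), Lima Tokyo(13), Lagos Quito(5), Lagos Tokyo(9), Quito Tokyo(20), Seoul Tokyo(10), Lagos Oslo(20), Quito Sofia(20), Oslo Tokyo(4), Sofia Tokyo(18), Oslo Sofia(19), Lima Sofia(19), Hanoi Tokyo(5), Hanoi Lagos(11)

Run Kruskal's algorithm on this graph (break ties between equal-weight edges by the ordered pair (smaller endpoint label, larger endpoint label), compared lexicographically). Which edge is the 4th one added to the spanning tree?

Sort edges by weight, then run Kruskal:
Hanoi Seoul (1): add — endpoints in different components.
Oslo Tokyo (4): add — endpoints in different components.
Quito Seoul (4): add — endpoints in different components.
Hanoi Tokyo (5): add — endpoints in different components.
Lagos Quito (5): add — endpoints in different components.
Lagos Tokyo (9): skip — Lagos and Tokyo already connected.
Seoul Tokyo (10): skip — Seoul and Tokyo already connected.
Hanoi Lagos (11): skip — Hanoi and Lagos already connected.
Lima Tokyo (13): add — endpoints in different components.
Hanoi Sofia (14): add — endpoints in different components.
The 4th edge added is Hanoi Tokyo.

Hanoi-Tokyo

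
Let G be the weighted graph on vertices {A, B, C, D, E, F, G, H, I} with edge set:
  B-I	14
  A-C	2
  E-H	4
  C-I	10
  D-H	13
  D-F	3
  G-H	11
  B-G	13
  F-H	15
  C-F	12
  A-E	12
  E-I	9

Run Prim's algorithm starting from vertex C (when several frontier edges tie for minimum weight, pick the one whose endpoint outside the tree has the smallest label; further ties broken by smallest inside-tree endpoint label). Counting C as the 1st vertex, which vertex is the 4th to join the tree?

Prim's algorithm from C:
Step 1: frontier [A-C 2, C-I 10, C-F 12] → take A-C (2); add A.
Step 2: frontier [A-E 12, C-I 10, C-F 12] → take C-I (10); add I.
Step 3: frontier [A-E 12, C-F 12, E-I 9, B-I 14] → take E-I (9); add E.
Step 4: frontier [C-F 12, E-H 4, B-I 14] → take E-H (4); add H.
Step 5: frontier [C-F 12, G-H 11, D-H 13, F-H 15, B-I 14] → take G-H (11); add G.
Step 6: frontier [C-F 12, B-G 13, D-H 13, F-H 15, B-I 14] → take C-F (12); add F.
Step 7: frontier [D-F 3, B-G 13, D-H 13, B-I 14] → take D-F (3); add D.
Step 8: frontier [B-G 13, B-I 14] → take B-G (13); add B.
Vertex order: C, A, I, E, H, G, F, D, B. The 4th vertex is E.

E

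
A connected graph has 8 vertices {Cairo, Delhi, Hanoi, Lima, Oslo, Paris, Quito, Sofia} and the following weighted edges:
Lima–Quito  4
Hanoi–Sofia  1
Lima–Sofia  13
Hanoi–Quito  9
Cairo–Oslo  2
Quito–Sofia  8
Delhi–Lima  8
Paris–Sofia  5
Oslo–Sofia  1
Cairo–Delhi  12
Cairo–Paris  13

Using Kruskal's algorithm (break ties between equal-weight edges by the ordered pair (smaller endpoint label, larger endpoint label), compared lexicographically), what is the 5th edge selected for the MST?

Paris-Sofia

Sort edges by weight, then run Kruskal:
Hanoi–Sofia (1): add — endpoints in different components.
Oslo–Sofia (1): add — endpoints in different components.
Cairo–Oslo (2): add — endpoints in different components.
Lima–Quito (4): add — endpoints in different components.
Paris–Sofia (5): add — endpoints in different components.
Delhi–Lima (8): add — endpoints in different components.
Quito–Sofia (8): add — endpoints in different components.
The 5th edge added is Paris–Sofia.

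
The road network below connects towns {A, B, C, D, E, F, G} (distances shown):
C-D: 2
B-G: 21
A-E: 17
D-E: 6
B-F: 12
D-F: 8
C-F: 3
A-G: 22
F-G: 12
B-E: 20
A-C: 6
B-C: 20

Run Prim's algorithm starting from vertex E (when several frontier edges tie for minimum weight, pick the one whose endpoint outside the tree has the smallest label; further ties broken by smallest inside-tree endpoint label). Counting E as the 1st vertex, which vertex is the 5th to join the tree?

A

Grow the tree from E using Prim:
Step 1: cheapest edge leaving the tree is D-E (6); add D.
Step 2: cheapest edge leaving the tree is C-D (2); add C.
Step 3: cheapest edge leaving the tree is C-F (3); add F.
Step 4: cheapest edge leaving the tree is A-C (6); add A.
Step 5: cheapest edge leaving the tree is B-F (12); add B.
Step 6: cheapest edge leaving the tree is F-G (12); add G.
Vertex order: E, D, C, F, A, B, G. The 5th vertex is A.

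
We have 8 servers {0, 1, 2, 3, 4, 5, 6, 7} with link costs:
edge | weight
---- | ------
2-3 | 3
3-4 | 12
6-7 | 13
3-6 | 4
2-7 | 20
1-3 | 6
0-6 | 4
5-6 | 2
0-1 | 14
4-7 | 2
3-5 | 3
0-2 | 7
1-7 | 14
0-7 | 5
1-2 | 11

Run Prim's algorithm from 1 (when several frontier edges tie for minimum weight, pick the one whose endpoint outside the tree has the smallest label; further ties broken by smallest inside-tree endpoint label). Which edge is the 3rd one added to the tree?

Prim's algorithm from 1:
Step 1: cheapest edge leaving the tree is 1-3 (6); add 3.
Step 2: cheapest edge leaving the tree is 2-3 (3); add 2.
Step 3: cheapest edge leaving the tree is 3-5 (3); add 5.
Step 4: cheapest edge leaving the tree is 5-6 (2); add 6.
Step 5: cheapest edge leaving the tree is 0-6 (4); add 0.
Step 6: cheapest edge leaving the tree is 0-7 (5); add 7.
Step 7: cheapest edge leaving the tree is 4-7 (2); add 4.
The 3rd edge added is 3-5.

3-5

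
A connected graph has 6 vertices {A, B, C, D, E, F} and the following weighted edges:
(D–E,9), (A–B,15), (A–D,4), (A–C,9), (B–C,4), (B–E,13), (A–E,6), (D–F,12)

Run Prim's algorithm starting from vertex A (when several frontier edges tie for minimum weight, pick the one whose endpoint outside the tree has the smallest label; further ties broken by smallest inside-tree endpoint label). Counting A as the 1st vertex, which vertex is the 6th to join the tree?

Prim, starting at A.
Step 1: cheapest edge leaving the tree is A–D (4); add D.
Step 2: cheapest edge leaving the tree is A–E (6); add E.
Step 3: cheapest edge leaving the tree is A–C (9); add C.
Step 4: cheapest edge leaving the tree is B–C (4); add B.
Step 5: cheapest edge leaving the tree is D–F (12); add F.
Vertex order: A, D, E, C, B, F. The 6th vertex is F.

F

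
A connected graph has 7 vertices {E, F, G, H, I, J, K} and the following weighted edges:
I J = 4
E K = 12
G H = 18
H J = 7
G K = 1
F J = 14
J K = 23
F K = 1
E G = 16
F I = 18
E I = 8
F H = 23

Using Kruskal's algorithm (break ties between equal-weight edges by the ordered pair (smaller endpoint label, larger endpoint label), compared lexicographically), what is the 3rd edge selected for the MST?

Sort edges by weight, then run Kruskal:
F K (1): add. Components now {E} {F,K} {G} {H} {I} {J}
G K (1): add. Components now {E} {F,G,K} {H} {I} {J}
I J (4): add. Components now {E} {F,G,K} {H} {I,J}
H J (7): add. Components now {E} {F,G,K} {H,I,J}
E I (8): add. Components now {E,H,I,J} {F,G,K}
E K (12): add. Components now {E,F,G,H,I,J,K}
The 3rd edge added is I J.

I-J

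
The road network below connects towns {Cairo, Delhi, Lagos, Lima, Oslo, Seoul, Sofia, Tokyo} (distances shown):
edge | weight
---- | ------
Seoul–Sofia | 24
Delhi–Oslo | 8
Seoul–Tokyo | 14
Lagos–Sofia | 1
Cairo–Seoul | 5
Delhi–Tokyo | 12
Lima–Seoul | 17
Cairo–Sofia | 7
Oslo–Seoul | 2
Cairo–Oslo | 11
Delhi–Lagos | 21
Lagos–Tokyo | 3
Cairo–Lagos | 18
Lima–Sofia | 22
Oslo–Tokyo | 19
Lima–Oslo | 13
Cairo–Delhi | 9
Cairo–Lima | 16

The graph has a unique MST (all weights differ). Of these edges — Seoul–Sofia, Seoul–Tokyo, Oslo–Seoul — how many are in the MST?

Kruskal's algorithm — process edges by increasing weight (ties by edge label):
Lagos–Sofia (1): add — endpoints in different components.
Oslo–Seoul (2): add — endpoints in different components.
Lagos–Tokyo (3): add — endpoints in different components.
Cairo–Seoul (5): add — endpoints in different components.
Cairo–Sofia (7): add — endpoints in different components.
Delhi–Oslo (8): add — endpoints in different components.
Cairo–Delhi (9): skip — Delhi and Cairo already connected.
Cairo–Oslo (11): skip — Oslo and Cairo already connected.
Delhi–Tokyo (12): skip — Delhi and Tokyo already connected.
Lima–Oslo (13): add — endpoints in different components.
MST edge set: {Lagos–Sofia, Oslo–Seoul, Lagos–Tokyo, Cairo–Seoul, Cairo–Sofia, Delhi–Oslo, Lima–Oslo}.
Of the listed edges, {Oslo–Seoul} are in the MST → 1.

1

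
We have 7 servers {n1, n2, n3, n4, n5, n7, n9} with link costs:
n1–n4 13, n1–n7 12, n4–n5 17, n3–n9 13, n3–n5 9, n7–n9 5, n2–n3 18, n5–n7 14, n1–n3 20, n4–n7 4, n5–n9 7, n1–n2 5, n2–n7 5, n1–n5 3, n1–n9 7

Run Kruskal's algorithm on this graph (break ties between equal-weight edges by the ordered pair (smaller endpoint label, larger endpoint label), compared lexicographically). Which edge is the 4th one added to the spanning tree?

n2-n7

Sort edges by weight, then run Kruskal:
n1–n5 (3): add — endpoints in different components.
n4–n7 (4): add — endpoints in different components.
n1–n2 (5): add — endpoints in different components.
n2–n7 (5): add — endpoints in different components.
n7–n9 (5): add — endpoints in different components.
n1–n9 (7): skip — n1 and n9 already connected.
n5–n9 (7): skip — n5 and n9 already connected.
n3–n5 (9): add — endpoints in different components.
The 4th edge added is n2–n7.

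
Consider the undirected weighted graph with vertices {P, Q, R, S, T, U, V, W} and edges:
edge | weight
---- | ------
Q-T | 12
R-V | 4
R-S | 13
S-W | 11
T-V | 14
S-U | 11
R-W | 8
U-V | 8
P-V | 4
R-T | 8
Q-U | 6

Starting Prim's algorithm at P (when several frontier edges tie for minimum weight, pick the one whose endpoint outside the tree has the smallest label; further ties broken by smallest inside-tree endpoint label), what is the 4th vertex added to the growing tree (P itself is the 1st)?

Prim, starting at P.
Step 1: cheapest edge leaving the tree is P-V (4); add V.
Step 2: cheapest edge leaving the tree is R-V (4); add R.
Step 3: cheapest edge leaving the tree is R-T (8); add T.
Step 4: cheapest edge leaving the tree is U-V (8); add U.
Step 5: cheapest edge leaving the tree is Q-U (6); add Q.
Step 6: cheapest edge leaving the tree is R-W (8); add W.
Step 7: cheapest edge leaving the tree is S-U (11); add S.
Vertex order: P, V, R, T, U, Q, W, S. The 4th vertex is T.

T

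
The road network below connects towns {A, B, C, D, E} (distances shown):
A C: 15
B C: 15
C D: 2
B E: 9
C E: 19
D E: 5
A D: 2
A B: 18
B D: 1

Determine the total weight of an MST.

10

Prim's algorithm from A:
Step 1: cheapest edge leaving the tree is A D (2); add D.
Step 2: cheapest edge leaving the tree is B D (1); add B.
Step 3: cheapest edge leaving the tree is C D (2); add C.
Step 4: cheapest edge leaving the tree is D E (5); add E.
MST edges: A D, B D, C D, D E; total weight 2+1+2+5 = 10.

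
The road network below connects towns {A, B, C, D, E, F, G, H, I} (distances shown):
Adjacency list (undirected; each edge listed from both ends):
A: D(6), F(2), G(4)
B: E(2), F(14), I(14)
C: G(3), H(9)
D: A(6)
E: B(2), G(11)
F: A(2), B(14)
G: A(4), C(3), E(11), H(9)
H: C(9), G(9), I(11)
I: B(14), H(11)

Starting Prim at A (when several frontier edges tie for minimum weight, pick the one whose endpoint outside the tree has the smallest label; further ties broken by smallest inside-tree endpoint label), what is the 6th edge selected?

Grow the tree from A using Prim:
Step 1: cheapest edge leaving the tree is A—F (2); add F.
Step 2: cheapest edge leaving the tree is A—G (4); add G.
Step 3: cheapest edge leaving the tree is C—G (3); add C.
Step 4: cheapest edge leaving the tree is A—D (6); add D.
Step 5: cheapest edge leaving the tree is C—H (9); add H.
Step 6: cheapest edge leaving the tree is E—G (11); add E.
Step 7: cheapest edge leaving the tree is B—E (2); add B.
Step 8: cheapest edge leaving the tree is H—I (11); add I.
The 6th edge added is E—G.

E-G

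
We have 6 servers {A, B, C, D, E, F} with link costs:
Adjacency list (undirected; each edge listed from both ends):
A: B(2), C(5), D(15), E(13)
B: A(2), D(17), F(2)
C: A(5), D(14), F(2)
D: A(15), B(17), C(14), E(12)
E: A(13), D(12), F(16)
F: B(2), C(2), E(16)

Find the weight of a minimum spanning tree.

Prim's algorithm from B:
Step 1: frontier [A-B 2, B-F 2, B-D 17] → take A-B (2); add A.
Step 2: frontier [A-C 5, A-E 13, A-D 15, B-F 2, B-D 17] → take B-F (2); add F.
Step 3: frontier [A-C 5, A-E 13, A-D 15, B-D 17, C-F 2, E-F 16] → take C-F (2); add C.
Step 4: frontier [A-E 13, A-D 15, B-D 17, C-D 14, E-F 16] → take A-E (13); add E.
Step 5: frontier [A-D 15, B-D 17, C-D 14, D-E 12] → take D-E (12); add D.
MST edges: A-B, B-F, C-F, A-E, D-E; total weight 2+2+2+13+12 = 31.

31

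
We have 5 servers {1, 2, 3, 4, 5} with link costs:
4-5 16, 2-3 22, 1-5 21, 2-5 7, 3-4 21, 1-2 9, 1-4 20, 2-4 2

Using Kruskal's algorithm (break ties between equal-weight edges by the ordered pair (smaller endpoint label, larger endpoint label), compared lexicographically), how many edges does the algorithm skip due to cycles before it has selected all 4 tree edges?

3

Sort edges by weight, then run Kruskal:
2-4 (2): add — endpoints in different components.
2-5 (7): add — endpoints in different components.
1-2 (9): add — endpoints in different components.
4-5 (16): skip — 4 and 5 already connected.
1-4 (20): skip — 1 and 4 already connected.
1-5 (21): skip — 1 and 5 already connected.
3-4 (21): add — endpoints in different components.
Edges rejected before the tree was complete: 3.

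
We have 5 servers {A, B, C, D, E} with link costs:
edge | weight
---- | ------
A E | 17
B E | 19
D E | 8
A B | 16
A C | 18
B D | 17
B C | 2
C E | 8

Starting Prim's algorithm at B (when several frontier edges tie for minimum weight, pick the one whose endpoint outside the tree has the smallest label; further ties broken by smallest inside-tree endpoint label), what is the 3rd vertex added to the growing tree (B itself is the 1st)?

Prim, starting at B.
Step 1: cheapest edge leaving the tree is B C (2); add C.
Step 2: cheapest edge leaving the tree is C E (8); add E.
Step 3: cheapest edge leaving the tree is D E (8); add D.
Step 4: cheapest edge leaving the tree is A B (16); add A.
Vertex order: B, C, E, D, A. The 3rd vertex is E.

E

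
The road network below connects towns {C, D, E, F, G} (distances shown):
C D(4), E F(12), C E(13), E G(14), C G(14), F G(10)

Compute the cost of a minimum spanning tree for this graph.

Kruskal's algorithm — process edges by increasing weight (ties by edge label):
C D (4): add — endpoints in different components.
F G (10): add — endpoints in different components.
E F (12): add — endpoints in different components.
C E (13): add — endpoints in different components.
MST edges: C D, F G, E F, C E; total weight 4+10+12+13 = 39.

39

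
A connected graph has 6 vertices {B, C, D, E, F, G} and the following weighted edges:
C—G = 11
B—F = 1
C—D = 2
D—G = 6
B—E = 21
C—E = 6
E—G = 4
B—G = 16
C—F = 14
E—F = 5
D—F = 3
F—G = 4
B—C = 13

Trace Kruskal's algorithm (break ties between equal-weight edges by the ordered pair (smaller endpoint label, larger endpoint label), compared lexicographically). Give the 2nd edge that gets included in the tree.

Sort edges by weight, then run Kruskal:
B—F (1): add — endpoints in different components.
C—D (2): add — endpoints in different components.
D—F (3): add — endpoints in different components.
E—G (4): add — endpoints in different components.
F—G (4): add — endpoints in different components.
The 2nd edge added is C—D.

C-D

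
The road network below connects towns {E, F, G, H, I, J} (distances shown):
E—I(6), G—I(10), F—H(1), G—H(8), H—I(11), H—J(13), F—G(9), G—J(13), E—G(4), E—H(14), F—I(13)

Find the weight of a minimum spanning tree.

Grow the tree from E using Prim:
Step 1: cheapest edge leaving the tree is E—G (4); add G.
Step 2: cheapest edge leaving the tree is E—I (6); add I.
Step 3: cheapest edge leaving the tree is G—H (8); add H.
Step 4: cheapest edge leaving the tree is F—H (1); add F.
Step 5: cheapest edge leaving the tree is G—J (13); add J.
MST edges: E—G, E—I, G—H, F—H, G—J; total weight 4+6+8+1+13 = 32.

32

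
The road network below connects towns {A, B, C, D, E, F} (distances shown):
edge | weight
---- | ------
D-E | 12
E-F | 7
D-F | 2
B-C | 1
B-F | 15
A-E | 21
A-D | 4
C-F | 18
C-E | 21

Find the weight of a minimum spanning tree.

Prim, starting at E.
Step 1: frontier [E-F 7, D-E 12, A-E 21, C-E 21] → take E-F (7); add F.
Step 2: frontier [D-E 12, A-E 21, C-E 21, D-F 2, B-F 15, C-F 18] → take D-F (2); add D.
Step 3: frontier [A-D 4, A-E 21, C-E 21, B-F 15, C-F 18] → take A-D (4); add A.
Step 4: frontier [C-E 21, B-F 15, C-F 18] → take B-F (15); add B.
Step 5: frontier [B-C 1, C-E 21, C-F 18] → take B-C (1); add C.
MST edges: E-F, D-F, A-D, B-F, B-C; total weight 7+2+4+15+1 = 29.

29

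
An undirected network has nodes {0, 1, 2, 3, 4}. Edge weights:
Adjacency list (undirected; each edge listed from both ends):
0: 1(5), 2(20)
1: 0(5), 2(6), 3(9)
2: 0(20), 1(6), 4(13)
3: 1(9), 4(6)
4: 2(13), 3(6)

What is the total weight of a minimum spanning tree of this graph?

26

Prim's algorithm from 4:
Step 1: frontier [3–4 6, 2–4 13] → take 3–4 (6); add 3.
Step 2: frontier [1–3 9, 2–4 13] → take 1–3 (9); add 1.
Step 3: frontier [0–1 5, 1–2 6, 2–4 13] → take 0–1 (5); add 0.
Step 4: frontier [0–2 20, 1–2 6, 2–4 13] → take 1–2 (6); add 2.
MST edges: 3–4, 1–3, 0–1, 1–2; total weight 6+9+5+6 = 26.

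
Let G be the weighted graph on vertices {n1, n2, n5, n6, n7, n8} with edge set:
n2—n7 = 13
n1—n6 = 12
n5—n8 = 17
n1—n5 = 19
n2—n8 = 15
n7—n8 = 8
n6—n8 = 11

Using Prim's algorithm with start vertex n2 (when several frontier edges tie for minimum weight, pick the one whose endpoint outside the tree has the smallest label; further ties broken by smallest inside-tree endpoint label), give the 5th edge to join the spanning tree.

n5-n8

Prim, starting at n2.
Step 1: frontier [n2—n7 13, n2—n8 15] → take n2—n7 (13); add n7.
Step 2: frontier [n2—n8 15, n7—n8 8] → take n7—n8 (8); add n8.
Step 3: frontier [n6—n8 11, n5—n8 17] → take n6—n8 (11); add n6.
Step 4: frontier [n1—n6 12, n5—n8 17] → take n1—n6 (12); add n1.
Step 5: frontier [n1—n5 19, n5—n8 17] → take n5—n8 (17); add n5.
The 5th edge added is n5—n8.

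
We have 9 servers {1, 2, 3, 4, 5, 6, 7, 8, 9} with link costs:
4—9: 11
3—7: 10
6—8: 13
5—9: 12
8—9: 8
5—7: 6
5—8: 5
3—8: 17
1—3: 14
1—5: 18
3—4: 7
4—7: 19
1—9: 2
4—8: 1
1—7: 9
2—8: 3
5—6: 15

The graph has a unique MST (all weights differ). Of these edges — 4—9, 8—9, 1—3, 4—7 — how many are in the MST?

1

Kruskal's algorithm — process edges by increasing weight (ties by edge label):
4—8 (1): add — endpoints in different components.
1—9 (2): add — endpoints in different components.
2—8 (3): add — endpoints in different components.
5—8 (5): add — endpoints in different components.
5—7 (6): add — endpoints in different components.
3—4 (7): add — endpoints in different components.
8—9 (8): add — endpoints in different components.
1—7 (9): skip — 1 and 7 already connected.
3—7 (10): skip — 3 and 7 already connected.
4—9 (11): skip — 4 and 9 already connected.
5—9 (12): skip — 5 and 9 already connected.
6—8 (13): add — endpoints in different components.
MST edge set: {4—8, 1—9, 2—8, 5—8, 5—7, 3—4, 8—9, 6—8}.
Of the listed edges, {8—9} are in the MST → 1.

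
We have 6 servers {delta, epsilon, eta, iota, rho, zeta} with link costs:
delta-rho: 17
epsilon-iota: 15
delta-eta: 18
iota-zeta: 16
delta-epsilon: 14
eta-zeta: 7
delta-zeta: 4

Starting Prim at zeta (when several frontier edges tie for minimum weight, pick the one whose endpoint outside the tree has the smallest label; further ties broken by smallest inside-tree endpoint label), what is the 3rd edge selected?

delta-epsilon

Prim's algorithm from zeta:
Step 1: frontier [delta-zeta 4, eta-zeta 7, iota-zeta 16] → take delta-zeta (4); add delta.
Step 2: frontier [delta-epsilon 14, delta-rho 17, delta-eta 18, eta-zeta 7, iota-zeta 16] → take eta-zeta (7); add eta.
Step 3: frontier [delta-epsilon 14, delta-rho 17, iota-zeta 16] → take delta-epsilon (14); add epsilon.
Step 4: frontier [delta-rho 17, epsilon-iota 15, iota-zeta 16] → take epsilon-iota (15); add iota.
Step 5: frontier [delta-rho 17] → take delta-rho (17); add rho.
The 3rd edge added is delta-epsilon.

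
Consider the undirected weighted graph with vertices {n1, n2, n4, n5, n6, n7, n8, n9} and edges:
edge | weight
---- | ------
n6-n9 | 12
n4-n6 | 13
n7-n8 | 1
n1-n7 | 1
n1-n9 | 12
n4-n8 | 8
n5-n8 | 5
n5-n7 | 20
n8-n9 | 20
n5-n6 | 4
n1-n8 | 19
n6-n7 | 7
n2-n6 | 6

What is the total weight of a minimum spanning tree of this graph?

37

Kruskal: consider edges lightest-first.
n1-n7 (1): add — endpoints in different components.
n7-n8 (1): add — endpoints in different components.
n5-n6 (4): add — endpoints in different components.
n5-n8 (5): add — endpoints in different components.
n2-n6 (6): add — endpoints in different components.
n6-n7 (7): skip — n6 and n7 already connected.
n4-n8 (8): add — endpoints in different components.
n1-n9 (12): add — endpoints in different components.
MST edges: n1-n7, n7-n8, n5-n6, n5-n8, n2-n6, n4-n8, n1-n9; total weight 1+1+4+5+6+8+12 = 37.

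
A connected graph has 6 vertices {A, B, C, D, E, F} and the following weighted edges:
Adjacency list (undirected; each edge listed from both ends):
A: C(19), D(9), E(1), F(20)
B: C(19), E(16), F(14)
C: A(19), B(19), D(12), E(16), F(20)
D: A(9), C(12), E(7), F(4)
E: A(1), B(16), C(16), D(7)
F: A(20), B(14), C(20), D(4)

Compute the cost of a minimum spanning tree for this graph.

Kruskal's algorithm — process edges by increasing weight (ties by edge label):
A E (1): add. Components now {A,E} {B} {C} {D} {F}
D F (4): add. Components now {A,E} {B} {C} {D,F}
D E (7): add. Components now {A,D,E,F} {B} {C}
A D (9): skip — A and D already connected.
C D (12): add. Components now {A,C,D,E,F} {B}
B F (14): add. Components now {A,B,C,D,E,F}
MST edges: A E, D F, D E, C D, B F; total weight 1+4+7+12+14 = 38.

38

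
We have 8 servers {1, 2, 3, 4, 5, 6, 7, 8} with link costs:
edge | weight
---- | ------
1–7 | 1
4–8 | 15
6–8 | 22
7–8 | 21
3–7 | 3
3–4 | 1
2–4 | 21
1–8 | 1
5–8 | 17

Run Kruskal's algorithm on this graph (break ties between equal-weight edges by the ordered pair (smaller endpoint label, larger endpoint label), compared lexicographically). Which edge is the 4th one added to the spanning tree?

Sort edges by weight, then run Kruskal:
1–7 (1): add — endpoints in different components.
1–8 (1): add — endpoints in different components.
3–4 (1): add — endpoints in different components.
3–7 (3): add — endpoints in different components.
4–8 (15): skip — 4 and 8 already connected.
5–8 (17): add — endpoints in different components.
2–4 (21): add — endpoints in different components.
7–8 (21): skip — 7 and 8 already connected.
6–8 (22): add — endpoints in different components.
The 4th edge added is 3–7.

3-7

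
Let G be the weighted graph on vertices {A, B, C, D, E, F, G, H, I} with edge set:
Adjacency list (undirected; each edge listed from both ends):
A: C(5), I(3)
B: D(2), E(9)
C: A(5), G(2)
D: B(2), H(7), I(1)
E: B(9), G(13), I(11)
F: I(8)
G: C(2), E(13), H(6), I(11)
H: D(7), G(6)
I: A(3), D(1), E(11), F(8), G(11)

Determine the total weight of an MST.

Grow the tree from G using Prim:
Step 1: cheapest edge leaving the tree is C–G (2); add C.
Step 2: cheapest edge leaving the tree is A–C (5); add A.
Step 3: cheapest edge leaving the tree is A–I (3); add I.
Step 4: cheapest edge leaving the tree is D–I (1); add D.
Step 5: cheapest edge leaving the tree is B–D (2); add B.
Step 6: cheapest edge leaving the tree is G–H (6); add H.
Step 7: cheapest edge leaving the tree is F–I (8); add F.
Step 8: cheapest edge leaving the tree is B–E (9); add E.
MST edges: C–G, A–C, A–I, D–I, B–D, G–H, F–I, B–E; total weight 2+5+3+1+2+6+8+9 = 36.

36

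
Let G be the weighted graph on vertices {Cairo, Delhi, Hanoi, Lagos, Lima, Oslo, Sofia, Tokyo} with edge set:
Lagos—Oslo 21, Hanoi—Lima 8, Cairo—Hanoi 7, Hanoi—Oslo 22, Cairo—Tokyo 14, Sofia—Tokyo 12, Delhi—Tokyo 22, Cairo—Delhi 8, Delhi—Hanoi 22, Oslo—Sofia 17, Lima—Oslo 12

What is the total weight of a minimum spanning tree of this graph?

82

Sort edges by weight, then run Kruskal:
Cairo—Hanoi (7): add — endpoints in different components.
Cairo—Delhi (8): add — endpoints in different components.
Hanoi—Lima (8): add — endpoints in different components.
Lima—Oslo (12): add — endpoints in different components.
Sofia—Tokyo (12): add — endpoints in different components.
Cairo—Tokyo (14): add — endpoints in different components.
Oslo—Sofia (17): skip — Oslo and Sofia already connected.
Lagos—Oslo (21): add — endpoints in different components.
MST edges: Cairo—Hanoi, Cairo—Delhi, Hanoi—Lima, Lima—Oslo, Sofia—Tokyo, Cairo—Tokyo, Lagos—Oslo; total weight 7+8+8+12+12+14+21 = 82.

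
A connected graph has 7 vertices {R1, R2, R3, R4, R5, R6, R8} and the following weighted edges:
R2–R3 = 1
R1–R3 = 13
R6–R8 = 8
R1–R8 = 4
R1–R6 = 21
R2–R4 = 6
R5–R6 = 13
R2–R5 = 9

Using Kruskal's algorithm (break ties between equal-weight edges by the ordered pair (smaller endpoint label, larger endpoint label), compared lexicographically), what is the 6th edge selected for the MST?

Sort edges by weight, then run Kruskal:
R2–R3 (1): add. Components now {R8} {R2,R3} {R5} {R6} {R4} {R1}
R1–R8 (4): add. Components now {R1,R8} {R2,R3} {R5} {R6} {R4}
R2–R4 (6): add. Components now {R1,R8} {R2,R3,R4} {R5} {R6}
R6–R8 (8): add. Components now {R1,R6,R8} {R2,R3,R4} {R5}
R2–R5 (9): add. Components now {R1,R6,R8} {R2,R3,R4,R5}
R1–R3 (13): add. Components now {R1,R2,R3,R4,R5,R6,R8}
The 6th edge added is R1–R3.

R1-R3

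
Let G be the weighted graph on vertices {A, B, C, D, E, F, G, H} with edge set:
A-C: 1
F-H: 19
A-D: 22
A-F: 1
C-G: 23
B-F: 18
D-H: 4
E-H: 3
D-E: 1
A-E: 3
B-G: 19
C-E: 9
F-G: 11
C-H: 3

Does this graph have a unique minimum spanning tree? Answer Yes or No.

Sort edges by weight, then run Kruskal:
A-C (1): add — endpoints in different components.
A-F (1): add — endpoints in different components.
D-E (1): add — endpoints in different components.
A-E (3): add — endpoints in different components.
C-H (3): add — endpoints in different components.
E-H (3): skip — E and H already connected.
D-H (4): skip — D and H already connected.
C-E (9): skip — C and E already connected.
F-G (11): add — endpoints in different components.
B-F (18): add — endpoints in different components.
Non-tree edge E-H has weight 3, equal to the heaviest edge on its tree cycle — swapping gives another MST of the same weight. Not unique.

No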